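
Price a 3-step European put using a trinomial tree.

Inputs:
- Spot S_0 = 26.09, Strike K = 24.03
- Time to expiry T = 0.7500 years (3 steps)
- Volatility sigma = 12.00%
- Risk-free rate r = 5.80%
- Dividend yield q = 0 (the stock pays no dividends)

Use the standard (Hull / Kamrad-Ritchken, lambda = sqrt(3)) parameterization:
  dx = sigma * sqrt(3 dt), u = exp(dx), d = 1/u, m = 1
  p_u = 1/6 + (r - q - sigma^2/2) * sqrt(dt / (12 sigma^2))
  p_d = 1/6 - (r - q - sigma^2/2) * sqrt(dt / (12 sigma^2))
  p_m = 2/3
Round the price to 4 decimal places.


Answer: Price = V(0,0) = 0.1393

Derivation:
dt = T/N = 0.250000; dx = sigma*sqrt(3*dt) = 0.103923
u = exp(dx) = 1.109515; d = 1/u = 0.901295
p_u = 0.227770, p_m = 0.666667, p_d = 0.105564
Discount per step: exp(-r*dt) = 0.985605
Stock lattice S(k, j) with j the centered position index:
  k=0: S(0,+0) = 26.0900
  k=1: S(1,-1) = 23.5148; S(1,+0) = 26.0900; S(1,+1) = 28.9472
  k=2: S(2,-2) = 21.1937; S(2,-1) = 23.5148; S(2,+0) = 26.0900; S(2,+1) = 28.9472; S(2,+2) = 32.1174
  k=3: S(3,-3) = 19.1018; S(3,-2) = 21.1937; S(3,-1) = 23.5148; S(3,+0) = 26.0900; S(3,+1) = 28.9472; S(3,+2) = 32.1174; S(3,+3) = 35.6347
Terminal payoffs V(N, j) = max(K - S_T, 0):
  V(3,-3) = 4.928193; V(3,-2) = 2.836257; V(3,-1) = 0.515223; V(3,+0) = 0.000000; V(3,+1) = 0.000000; V(3,+2) = 0.000000; V(3,+3) = 0.000000
Backward induction: V(k, j) = exp(-r*dt) * [p_u * V(k+1, j+1) + p_m * V(k+1, j) + p_d * V(k+1, j-1)]
  V(2,-2) = exp(-r*dt) * [p_u*0.515223 + p_m*2.836257 + p_d*4.928193] = 2.492031
  V(2,-1) = exp(-r*dt) * [p_u*0.000000 + p_m*0.515223 + p_d*2.836257] = 0.633633
  V(2,+0) = exp(-r*dt) * [p_u*0.000000 + p_m*0.000000 + p_d*0.515223] = 0.053606
  V(2,+1) = exp(-r*dt) * [p_u*0.000000 + p_m*0.000000 + p_d*0.000000] = 0.000000
  V(2,+2) = exp(-r*dt) * [p_u*0.000000 + p_m*0.000000 + p_d*0.000000] = 0.000000
  V(1,-1) = exp(-r*dt) * [p_u*0.053606 + p_m*0.633633 + p_d*2.492031] = 0.687656
  V(1,+0) = exp(-r*dt) * [p_u*0.000000 + p_m*0.053606 + p_d*0.633633] = 0.101149
  V(1,+1) = exp(-r*dt) * [p_u*0.000000 + p_m*0.000000 + p_d*0.053606] = 0.005577
  V(0,+0) = exp(-r*dt) * [p_u*0.005577 + p_m*0.101149 + p_d*0.687656] = 0.139260


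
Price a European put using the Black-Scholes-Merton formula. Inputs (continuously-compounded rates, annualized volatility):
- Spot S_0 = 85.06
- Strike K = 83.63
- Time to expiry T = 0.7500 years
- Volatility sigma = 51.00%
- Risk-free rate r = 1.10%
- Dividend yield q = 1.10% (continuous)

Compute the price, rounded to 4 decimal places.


Answer: Price = 13.9222

Derivation:
d1 = (ln(S/K) + (r - q + 0.5*sigma^2) * T) / (sigma * sqrt(T)) = 0.25922367
d2 = d1 - sigma * sqrt(T) = -0.18244929
exp(-rT) = 0.99178394; exp(-qT) = 0.99178394
P = K * exp(-rT) * N(-d2) - S_0 * exp(-qT) * N(-d1)
N(-d1) = 0.39773134; N(-d2) = 0.57238493
P = 83.6300 * 0.99178394 * 0.57238493 - 85.0600 * 0.99178394 * 0.39773134 = 13.9222


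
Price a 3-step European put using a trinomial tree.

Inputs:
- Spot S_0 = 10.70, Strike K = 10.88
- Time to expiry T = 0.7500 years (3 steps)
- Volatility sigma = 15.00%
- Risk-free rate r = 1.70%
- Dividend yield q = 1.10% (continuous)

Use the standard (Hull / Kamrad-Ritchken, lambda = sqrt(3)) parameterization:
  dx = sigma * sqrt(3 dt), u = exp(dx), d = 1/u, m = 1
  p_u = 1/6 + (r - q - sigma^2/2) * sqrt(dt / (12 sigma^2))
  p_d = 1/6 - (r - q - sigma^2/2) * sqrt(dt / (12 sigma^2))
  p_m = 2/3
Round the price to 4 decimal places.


dt = T/N = 0.250000; dx = sigma*sqrt(3*dt) = 0.129904
u = exp(dx) = 1.138719; d = 1/u = 0.878180
p_u = 0.161615, p_m = 0.666667, p_d = 0.171718
Discount per step: exp(-r*dt) = 0.995759
Stock lattice S(k, j) with j the centered position index:
  k=0: S(0,+0) = 10.7000
  k=1: S(1,-1) = 9.3965; S(1,+0) = 10.7000; S(1,+1) = 12.1843
  k=2: S(2,-2) = 8.2518; S(2,-1) = 9.3965; S(2,+0) = 10.7000; S(2,+1) = 12.1843; S(2,+2) = 13.8745
  k=3: S(3,-3) = 7.2466; S(3,-2) = 8.2518; S(3,-1) = 9.3965; S(3,+0) = 10.7000; S(3,+1) = 12.1843; S(3,+2) = 13.8745; S(3,+3) = 15.7991
Terminal payoffs V(N, j) = max(K - S_T, 0):
  V(3,-3) = 3.633401; V(3,-2) = 2.628161; V(3,-1) = 1.483475; V(3,+0) = 0.180000; V(3,+1) = 0.000000; V(3,+2) = 0.000000; V(3,+3) = 0.000000
Backward induction: V(k, j) = exp(-r*dt) * [p_u * V(k+1, j+1) + p_m * V(k+1, j) + p_d * V(k+1, j-1)]
  V(2,-2) = exp(-r*dt) * [p_u*1.483475 + p_m*2.628161 + p_d*3.633401] = 2.604687
  V(2,-1) = exp(-r*dt) * [p_u*0.180000 + p_m*1.483475 + p_d*2.628161] = 1.463146
  V(2,+0) = exp(-r*dt) * [p_u*0.000000 + p_m*0.180000 + p_d*1.483475] = 0.373151
  V(2,+1) = exp(-r*dt) * [p_u*0.000000 + p_m*0.000000 + p_d*0.180000] = 0.030778
  V(2,+2) = exp(-r*dt) * [p_u*0.000000 + p_m*0.000000 + p_d*0.000000] = 0.000000
  V(1,-1) = exp(-r*dt) * [p_u*0.373151 + p_m*1.463146 + p_d*2.604687] = 1.476721
  V(1,+0) = exp(-r*dt) * [p_u*0.030778 + p_m*0.373151 + p_d*1.463146] = 0.502849
  V(1,+1) = exp(-r*dt) * [p_u*0.000000 + p_m*0.030778 + p_d*0.373151] = 0.084237
  V(0,+0) = exp(-r*dt) * [p_u*0.084237 + p_m*0.502849 + p_d*1.476721] = 0.599872

Answer: Price = V(0,0) = 0.5999


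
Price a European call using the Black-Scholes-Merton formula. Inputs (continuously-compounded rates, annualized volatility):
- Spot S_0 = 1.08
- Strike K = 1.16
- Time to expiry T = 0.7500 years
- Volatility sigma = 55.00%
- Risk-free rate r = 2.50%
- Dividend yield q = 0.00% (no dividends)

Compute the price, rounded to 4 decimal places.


d1 = (ln(S/K) + (r - q + 0.5*sigma^2) * T) / (sigma * sqrt(T)) = 0.12749686
d2 = d1 - sigma * sqrt(T) = -0.34881711
exp(-rT) = 0.98142469; exp(-qT) = 1.00000000
C = S_0 * exp(-qT) * N(d1) - K * exp(-rT) * N(d2)
N(d1) = 0.55072642; N(d2) = 0.36361331
C = 1.0800 * 1.00000000 * 0.55072642 - 1.1600 * 0.98142469 * 0.36361331 = 0.1808

Answer: Price = 0.1808


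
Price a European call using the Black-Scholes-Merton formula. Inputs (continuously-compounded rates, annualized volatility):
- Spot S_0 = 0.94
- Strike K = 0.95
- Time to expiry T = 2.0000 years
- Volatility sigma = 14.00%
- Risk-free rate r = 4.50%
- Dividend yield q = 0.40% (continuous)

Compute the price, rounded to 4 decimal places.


Answer: Price = 0.1077

Derivation:
d1 = (ln(S/K) + (r - q + 0.5*sigma^2) * T) / (sigma * sqrt(T)) = 0.45970977
d2 = d1 - sigma * sqrt(T) = 0.26171987
exp(-rT) = 0.91393119; exp(-qT) = 0.99203191
C = S_0 * exp(-qT) * N(d1) - K * exp(-rT) * N(d2)
N(d1) = 0.67713772; N(d2) = 0.60323129
C = 0.9400 * 0.99203191 * 0.67713772 - 0.9500 * 0.91393119 * 0.60323129 = 0.1077


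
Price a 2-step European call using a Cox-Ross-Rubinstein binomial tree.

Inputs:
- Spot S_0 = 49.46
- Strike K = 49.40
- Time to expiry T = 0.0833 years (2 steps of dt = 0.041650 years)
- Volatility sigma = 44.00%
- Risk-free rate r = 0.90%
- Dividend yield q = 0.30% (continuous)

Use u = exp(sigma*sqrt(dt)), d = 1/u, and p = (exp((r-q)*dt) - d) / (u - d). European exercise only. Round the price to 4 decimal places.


dt = T/N = 0.041650
u = exp(sigma*sqrt(dt)) = 1.093952; d = 1/u = 0.914117
p = (exp((r-q)*dt) - d) / (u - d) = 0.478956
Discount per step: exp(-r*dt) = 0.999625
Stock lattice S(k, i) with i counting down-moves:
  k=0: S(0,0) = 49.4600
  k=1: S(1,0) = 54.1069; S(1,1) = 45.2122
  k=2: S(2,0) = 59.1903; S(2,1) = 49.4600; S(2,2) = 41.3293
Terminal payoffs V(N, i) = max(S_T - K, 0):
  V(2,0) = 9.790294; V(2,1) = 0.060000; V(2,2) = 0.000000
Backward induction: V(k, i) = exp(-r*dt) * [p * V(k+1, i) + (1-p) * V(k+1, i+1)].
  V(1,0) = exp(-r*dt) * [p*9.790294 + (1-p)*0.060000] = 4.718611
  V(1,1) = exp(-r*dt) * [p*0.060000 + (1-p)*0.000000] = 0.028727
  V(0,0) = exp(-r*dt) * [p*4.718611 + (1-p)*0.028727] = 2.274121

Answer: Price = V(0,0) = 2.2741


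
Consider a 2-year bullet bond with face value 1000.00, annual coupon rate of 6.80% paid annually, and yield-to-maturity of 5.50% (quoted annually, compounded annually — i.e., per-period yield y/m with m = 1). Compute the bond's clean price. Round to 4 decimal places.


Coupon per period c = face * coupon_rate / m = 68.000000
Periods per year m = 1; per-period yield y/m = 0.055000
Number of cashflows N = 2
Cashflows (t years, CF_t, discount factor 1/(1+y/m)^(m*t), PV):
  t = 1.0000: CF_t = 68.000000, DF = 0.947867, PV = 64.454976
  t = 2.0000: CF_t = 1068.000000, DF = 0.898452, PV = 959.547180
Price P = sum_t PV_t = 1024.002156

Answer: Price = 1024.0022


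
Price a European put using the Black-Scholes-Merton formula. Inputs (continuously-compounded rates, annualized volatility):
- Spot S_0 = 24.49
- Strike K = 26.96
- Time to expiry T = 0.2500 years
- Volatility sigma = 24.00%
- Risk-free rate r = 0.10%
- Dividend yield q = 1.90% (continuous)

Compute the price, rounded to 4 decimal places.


Answer: Price = 2.9244

Derivation:
d1 = (ln(S/K) + (r - q + 0.5*sigma^2) * T) / (sigma * sqrt(T)) = -0.77824513
d2 = d1 - sigma * sqrt(T) = -0.89824513
exp(-rT) = 0.99975003; exp(-qT) = 0.99526126
P = K * exp(-rT) * N(-d2) - S_0 * exp(-qT) * N(-d1)
N(-d1) = 0.78178774; N(-d2) = 0.81547256
P = 26.9600 * 0.99975003 * 0.81547256 - 24.4900 * 0.99526126 * 0.78178774 = 2.9244


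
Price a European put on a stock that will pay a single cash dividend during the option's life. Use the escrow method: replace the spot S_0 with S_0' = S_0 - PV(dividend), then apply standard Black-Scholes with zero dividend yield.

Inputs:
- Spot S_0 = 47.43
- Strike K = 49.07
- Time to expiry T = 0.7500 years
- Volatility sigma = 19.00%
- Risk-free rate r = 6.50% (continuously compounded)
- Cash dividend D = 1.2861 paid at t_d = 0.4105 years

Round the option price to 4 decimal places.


Answer: Price = 3.3329

Derivation:
PV(D) = D * exp(-r * t_d) = 1.2861 * 0.97367033 = 1.25223741
S_0' = S_0 - PV(D) = 47.4300 - 1.25223741 = 46.17776259
d1 = (ln(S_0'/K) + (r + sigma^2/2)*T) / (sigma*sqrt(T)) = 0.00934701
d2 = d1 - sigma*sqrt(T) = -0.15519781
exp(-rT) = 0.95241920
N(-d1) = 0.49627114; N(-d2) = 0.56166731
P = K * exp(-rT) * N(-d2) - S_0' * N(-d1) = 49.0700 * 0.95241920 * 0.56166731 - 46.17776259 * 0.49627114 = 3.3329


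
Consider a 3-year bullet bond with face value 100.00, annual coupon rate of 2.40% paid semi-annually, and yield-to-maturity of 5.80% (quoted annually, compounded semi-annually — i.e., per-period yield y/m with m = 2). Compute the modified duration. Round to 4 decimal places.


Answer: Modified duration = 2.8252

Derivation:
Coupon per period c = face * coupon_rate / m = 1.200000
Periods per year m = 2; per-period yield y/m = 0.029000
Number of cashflows N = 6
Cashflows (t years, CF_t, discount factor 1/(1+y/m)^(m*t), PV):
  t = 0.5000: CF_t = 1.200000, DF = 0.971817, PV = 1.166181
  t = 1.0000: CF_t = 1.200000, DF = 0.944429, PV = 1.133315
  t = 1.5000: CF_t = 1.200000, DF = 0.917812, PV = 1.101375
  t = 2.0000: CF_t = 1.200000, DF = 0.891946, PV = 1.070335
  t = 2.5000: CF_t = 1.200000, DF = 0.866808, PV = 1.040170
  t = 3.0000: CF_t = 101.200000, DF = 0.842379, PV = 85.248798
Price P = sum_t PV_t = 90.760173
First compute Macaulay numerator sum_t t * PV_t:
  t * PV_t at t = 0.5000: 0.583090
  t * PV_t at t = 1.0000: 1.133315
  t * PV_t at t = 1.5000: 1.652062
  t * PV_t at t = 2.0000: 2.140670
  t * PV_t at t = 2.5000: 2.600425
  t * PV_t at t = 3.0000: 255.746394
Macaulay duration D = 263.855956 / 90.760173 = 2.907178
Modified duration = D / (1 + y/m) = 2.907178 / (1 + 0.029000) = 2.825246


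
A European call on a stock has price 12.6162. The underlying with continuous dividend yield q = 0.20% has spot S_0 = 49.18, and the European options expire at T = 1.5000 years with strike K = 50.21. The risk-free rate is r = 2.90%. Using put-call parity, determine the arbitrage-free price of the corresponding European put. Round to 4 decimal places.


Put-call parity: C - P = S_0 * exp(-qT) - K * exp(-rT).
S_0 * exp(-qT) = 49.1800 * 0.99700450 = 49.03268109
K * exp(-rT) = 50.2100 * 0.95743255 = 48.07268854
P = C - S*exp(-qT) + K*exp(-rT)
P = 12.6162 - 49.03268109 + 48.07268854 = 11.6562

Answer: Put price = 11.6562


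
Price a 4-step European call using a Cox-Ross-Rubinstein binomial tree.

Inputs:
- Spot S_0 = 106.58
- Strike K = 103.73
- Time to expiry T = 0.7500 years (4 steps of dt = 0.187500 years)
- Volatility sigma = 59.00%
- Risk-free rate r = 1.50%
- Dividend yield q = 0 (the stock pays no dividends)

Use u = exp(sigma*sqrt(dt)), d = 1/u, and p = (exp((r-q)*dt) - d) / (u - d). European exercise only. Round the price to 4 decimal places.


Answer: Price = V(0,0) = 22.3688

Derivation:
dt = T/N = 0.187500
u = exp(sigma*sqrt(dt)) = 1.291078; d = 1/u = 0.774547
p = (exp((r-q)*dt) - d) / (u - d) = 0.441928
Discount per step: exp(-r*dt) = 0.997191
Stock lattice S(k, i) with i counting down-moves:
  k=0: S(0,0) = 106.5800
  k=1: S(1,0) = 137.6031; S(1,1) = 82.5512
  k=2: S(2,0) = 177.6563; S(2,1) = 106.5800; S(2,2) = 63.9397
  k=3: S(3,0) = 229.3682; S(3,1) = 137.6031; S(3,2) = 82.5512; S(3,3) = 49.5243
  k=4: S(4,0) = 296.1322; S(4,1) = 177.6563; S(4,2) = 106.5800; S(4,3) = 63.9397; S(4,4) = 38.3589
Terminal payoffs V(N, i) = max(S_T - K, 0):
  V(4,0) = 192.402164; V(4,1) = 73.926314; V(4,2) = 2.850000; V(4,3) = 0.000000; V(4,4) = 0.000000
Backward induction: V(k, i) = exp(-r*dt) * [p * V(k+1, i) + (1-p) * V(k+1, i+1)].
  V(3,0) = exp(-r*dt) * [p*192.402164 + (1-p)*73.926314] = 125.929482
  V(3,1) = exp(-r*dt) * [p*73.926314 + (1-p)*2.850000] = 34.164419
  V(3,2) = exp(-r*dt) * [p*2.850000 + (1-p)*0.000000] = 1.255959
  V(3,3) = exp(-r*dt) * [p*0.000000 + (1-p)*0.000000] = 0.000000
  V(2,0) = exp(-r*dt) * [p*125.929482 + (1-p)*34.164419] = 74.508158
  V(2,1) = exp(-r*dt) * [p*34.164419 + (1-p)*1.255959] = 15.754769
  V(2,2) = exp(-r*dt) * [p*1.255959 + (1-p)*0.000000] = 0.553485
  V(1,0) = exp(-r*dt) * [p*74.508158 + (1-p)*15.754769] = 41.602389
  V(1,1) = exp(-r*dt) * [p*15.754769 + (1-p)*0.553485] = 7.250942
  V(0,0) = exp(-r*dt) * [p*41.602389 + (1-p)*7.250942] = 22.368821


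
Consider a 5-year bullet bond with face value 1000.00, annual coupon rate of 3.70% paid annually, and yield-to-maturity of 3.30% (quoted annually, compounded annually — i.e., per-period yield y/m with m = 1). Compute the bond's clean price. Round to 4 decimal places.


Coupon per period c = face * coupon_rate / m = 37.000000
Periods per year m = 1; per-period yield y/m = 0.033000
Number of cashflows N = 5
Cashflows (t years, CF_t, discount factor 1/(1+y/m)^(m*t), PV):
  t = 1.0000: CF_t = 37.000000, DF = 0.968054, PV = 35.818006
  t = 2.0000: CF_t = 37.000000, DF = 0.937129, PV = 34.673771
  t = 3.0000: CF_t = 37.000000, DF = 0.907192, PV = 33.566090
  t = 4.0000: CF_t = 37.000000, DF = 0.878211, PV = 32.493795
  t = 5.0000: CF_t = 1037.000000, DF = 0.850156, PV = 881.611301
Price P = sum_t PV_t = 1018.162964

Answer: Price = 1018.1630


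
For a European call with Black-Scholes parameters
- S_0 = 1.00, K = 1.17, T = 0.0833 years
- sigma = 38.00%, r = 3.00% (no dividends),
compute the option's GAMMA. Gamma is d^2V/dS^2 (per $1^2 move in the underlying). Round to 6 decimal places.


Answer: Gamma = 1.454629

Derivation:
d1 = -1.3539185532; d2 = -1.4635931629
phi(d1) = 0.1595359074; exp(-qT) = 1.0000000000; exp(-rT) = 0.9975041199
Gamma = exp(-qT) * phi(d1) / (S * sigma * sqrt(T)) = 1.0000000000 * 0.1595359074 / (1.0000 * 0.3800 * 0.2886173938) = 1.454629


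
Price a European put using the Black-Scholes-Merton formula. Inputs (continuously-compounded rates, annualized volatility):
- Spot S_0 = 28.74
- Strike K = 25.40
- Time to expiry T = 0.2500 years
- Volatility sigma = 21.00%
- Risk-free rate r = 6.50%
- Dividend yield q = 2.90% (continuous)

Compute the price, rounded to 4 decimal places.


Answer: Price = 0.1381

Derivation:
d1 = (ln(S/K) + (r - q + 0.5*sigma^2) * T) / (sigma * sqrt(T)) = 1.31479244
d2 = d1 - sigma * sqrt(T) = 1.20979244
exp(-rT) = 0.98388132; exp(-qT) = 0.99277622
P = K * exp(-rT) * N(-d2) - S_0 * exp(-qT) * N(-d1)
N(-d1) = 0.09428983; N(-d2) = 0.11317927
P = 25.4000 * 0.98388132 * 0.11317927 - 28.7400 * 0.99277622 * 0.09428983 = 0.1381


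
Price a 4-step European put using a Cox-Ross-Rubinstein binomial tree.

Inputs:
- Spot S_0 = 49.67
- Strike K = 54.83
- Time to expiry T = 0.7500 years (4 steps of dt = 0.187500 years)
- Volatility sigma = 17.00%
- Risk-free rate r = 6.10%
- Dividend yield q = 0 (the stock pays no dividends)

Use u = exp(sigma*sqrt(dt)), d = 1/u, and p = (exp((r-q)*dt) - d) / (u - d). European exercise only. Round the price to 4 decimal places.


Answer: Price = V(0,0) = 4.6201

Derivation:
dt = T/N = 0.187500
u = exp(sigma*sqrt(dt)) = 1.076389; d = 1/u = 0.929032
p = (exp((r-q)*dt) - d) / (u - d) = 0.559668
Discount per step: exp(-r*dt) = 0.988628
Stock lattice S(k, i) with i counting down-moves:
  k=0: S(0,0) = 49.6700
  k=1: S(1,0) = 53.4643; S(1,1) = 46.1450
  k=2: S(2,0) = 57.5483; S(2,1) = 49.6700; S(2,2) = 42.8702
  k=3: S(3,0) = 61.9444; S(3,1) = 53.4643; S(3,2) = 46.1450; S(3,3) = 39.8278
  k=4: S(4,0) = 66.6763; S(4,1) = 57.5483; S(4,2) = 49.6700; S(4,3) = 42.8702; S(4,4) = 37.0013
Terminal payoffs V(N, i) = max(K - S_T, 0):
  V(4,0) = 0.000000; V(4,1) = 0.000000; V(4,2) = 5.160000; V(4,3) = 11.959806; V(4,4) = 17.828721
Backward induction: V(k, i) = exp(-r*dt) * [p * V(k+1, i) + (1-p) * V(k+1, i+1)].
  V(3,0) = exp(-r*dt) * [p*0.000000 + (1-p)*0.000000] = 0.000000
  V(3,1) = exp(-r*dt) * [p*0.000000 + (1-p)*5.160000] = 2.246272
  V(3,2) = exp(-r*dt) * [p*5.160000 + (1-p)*11.959806] = 8.061438
  V(3,3) = exp(-r*dt) * [p*11.959806 + (1-p)*17.828721] = 14.378675
  V(2,0) = exp(-r*dt) * [p*0.000000 + (1-p)*2.246272] = 0.977857
  V(2,1) = exp(-r*dt) * [p*2.246272 + (1-p)*8.061438] = 4.752209
  V(2,2) = exp(-r*dt) * [p*8.061438 + (1-p)*14.378675] = 10.719806
  V(1,0) = exp(-r*dt) * [p*0.977857 + (1-p)*4.752209] = 2.609803
  V(1,1) = exp(-r*dt) * [p*4.752209 + (1-p)*10.719806] = 7.296004
  V(0,0) = exp(-r*dt) * [p*2.609803 + (1-p)*7.296004] = 4.620139


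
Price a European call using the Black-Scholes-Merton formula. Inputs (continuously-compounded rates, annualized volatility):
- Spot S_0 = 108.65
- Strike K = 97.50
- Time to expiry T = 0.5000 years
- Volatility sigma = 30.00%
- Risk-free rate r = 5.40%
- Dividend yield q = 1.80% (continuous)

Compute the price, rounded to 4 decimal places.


Answer: Price = 16.4076

Derivation:
d1 = (ln(S/K) + (r - q + 0.5*sigma^2) * T) / (sigma * sqrt(T)) = 0.70135248
d2 = d1 - sigma * sqrt(T) = 0.48922045
exp(-rT) = 0.97336124; exp(-qT) = 0.99104038
C = S_0 * exp(-qT) * N(d1) - K * exp(-rT) * N(d2)
N(d1) = 0.75845847; N(d2) = 0.68765718
C = 108.6500 * 0.99104038 * 0.75845847 - 97.5000 * 0.97336124 * 0.68765718 = 16.4076


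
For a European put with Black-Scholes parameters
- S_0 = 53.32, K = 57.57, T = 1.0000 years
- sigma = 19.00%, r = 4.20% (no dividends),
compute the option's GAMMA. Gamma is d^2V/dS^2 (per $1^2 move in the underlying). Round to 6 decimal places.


Answer: Gamma = 0.039228

Derivation:
d1 = -0.0875794915; d2 = -0.2775794915
phi(d1) = 0.3974152334; exp(-qT) = 1.0000000000; exp(-rT) = 0.9588697806
Gamma = exp(-qT) * phi(d1) / (S * sigma * sqrt(T)) = 1.0000000000 * 0.3974152334 / (53.3200 * 0.1900 * 1.0000000000) = 0.039228


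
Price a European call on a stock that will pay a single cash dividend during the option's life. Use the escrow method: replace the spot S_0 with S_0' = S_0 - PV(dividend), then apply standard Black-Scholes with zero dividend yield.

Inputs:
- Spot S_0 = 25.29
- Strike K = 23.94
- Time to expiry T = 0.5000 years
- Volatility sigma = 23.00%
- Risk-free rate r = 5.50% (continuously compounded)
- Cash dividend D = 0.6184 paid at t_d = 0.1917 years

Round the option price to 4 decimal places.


Answer: Price = 2.3453

Derivation:
PV(D) = D * exp(-r * t_d) = 0.6184 * 0.98951189 = 0.61191415
S_0' = S_0 - PV(D) = 25.2900 - 0.61191415 = 24.67808585
d1 = (ln(S_0'/K) + (r + sigma^2/2)*T) / (sigma*sqrt(T)) = 0.43711458
d2 = d1 - sigma*sqrt(T) = 0.27448002
exp(-rT) = 0.97287468
N(d1) = 0.66898587; N(d2) = 0.60814212
C = S_0' * N(d1) - K * exp(-rT) * N(d2) = 24.67808585 * 0.66898587 - 23.9400 * 0.97287468 * 0.60814212 = 2.3453


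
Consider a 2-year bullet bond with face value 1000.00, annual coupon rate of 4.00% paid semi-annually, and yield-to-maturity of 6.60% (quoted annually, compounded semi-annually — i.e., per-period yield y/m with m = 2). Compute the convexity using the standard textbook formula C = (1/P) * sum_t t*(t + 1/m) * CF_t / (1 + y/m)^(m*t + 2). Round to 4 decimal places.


Coupon per period c = face * coupon_rate / m = 20.000000
Periods per year m = 2; per-period yield y/m = 0.033000
Number of cashflows N = 4
Cashflows (t years, CF_t, discount factor 1/(1+y/m)^(m*t), PV):
  t = 0.5000: CF_t = 20.000000, DF = 0.968054, PV = 19.361084
  t = 1.0000: CF_t = 20.000000, DF = 0.937129, PV = 18.742579
  t = 1.5000: CF_t = 20.000000, DF = 0.907192, PV = 18.143833
  t = 2.0000: CF_t = 1020.000000, DF = 0.878211, PV = 895.774893
Price P = sum_t PV_t = 952.022389
Convexity numerator sum_t t*(t + 1/m) * CF_t / (1+y/m)^(m*t + 2):
  t = 0.5000: term = 9.071916
  t = 1.0000: term = 26.346320
  t = 1.5000: term = 51.009333
  t = 2.0000: term = 4197.282948
Convexity = (1/P) * sum = 4283.710518 / 952.022389 = 4.499590

Answer: Convexity = 4.4996


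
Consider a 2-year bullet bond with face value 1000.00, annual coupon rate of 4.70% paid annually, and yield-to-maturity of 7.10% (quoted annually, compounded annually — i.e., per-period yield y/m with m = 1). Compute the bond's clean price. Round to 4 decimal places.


Coupon per period c = face * coupon_rate / m = 47.000000
Periods per year m = 1; per-period yield y/m = 0.071000
Number of cashflows N = 2
Cashflows (t years, CF_t, discount factor 1/(1+y/m)^(m*t), PV):
  t = 1.0000: CF_t = 47.000000, DF = 0.933707, PV = 43.884220
  t = 2.0000: CF_t = 1047.000000, DF = 0.871808, PV = 912.783414
Price P = sum_t PV_t = 956.667634

Answer: Price = 956.6676


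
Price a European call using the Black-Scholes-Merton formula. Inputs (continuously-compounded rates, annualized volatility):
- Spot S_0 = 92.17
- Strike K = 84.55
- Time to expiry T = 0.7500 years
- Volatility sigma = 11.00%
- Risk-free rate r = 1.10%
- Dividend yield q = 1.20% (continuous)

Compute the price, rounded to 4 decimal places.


d1 = (ln(S/K) + (r - q + 0.5*sigma^2) * T) / (sigma * sqrt(T)) = 0.94558556
d2 = d1 - sigma * sqrt(T) = 0.85032276
exp(-rT) = 0.99178394; exp(-qT) = 0.99104038
C = S_0 * exp(-qT) * N(d1) - K * exp(-rT) * N(d2)
N(d1) = 0.82781999; N(d2) = 0.80242717
C = 92.1700 * 0.99104038 * 0.82781999 - 84.5500 * 0.99178394 * 0.80242717 = 8.3288

Answer: Price = 8.3288


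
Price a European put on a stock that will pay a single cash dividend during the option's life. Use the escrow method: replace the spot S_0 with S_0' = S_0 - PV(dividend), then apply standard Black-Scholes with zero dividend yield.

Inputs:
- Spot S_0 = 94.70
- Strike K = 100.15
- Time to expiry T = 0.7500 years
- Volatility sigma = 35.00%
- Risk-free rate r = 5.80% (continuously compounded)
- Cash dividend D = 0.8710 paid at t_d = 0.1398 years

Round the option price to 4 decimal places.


PV(D) = D * exp(-r * t_d) = 0.8710 * 0.99192438 = 0.86396614
S_0' = S_0 - PV(D) = 94.7000 - 0.86396614 = 93.83603386
d1 = (ln(S_0'/K) + (r + sigma^2/2)*T) / (sigma*sqrt(T)) = 0.08022654
d2 = d1 - sigma*sqrt(T) = -0.22288236
exp(-rT) = 0.95743255
N(-d1) = 0.46802854; N(-d2) = 0.58818647
P = K * exp(-rT) * N(-d2) - S_0' * N(-d1) = 100.1500 * 0.95743255 * 0.58818647 - 93.83603386 * 0.46802854 = 12.4814

Answer: Price = 12.4814


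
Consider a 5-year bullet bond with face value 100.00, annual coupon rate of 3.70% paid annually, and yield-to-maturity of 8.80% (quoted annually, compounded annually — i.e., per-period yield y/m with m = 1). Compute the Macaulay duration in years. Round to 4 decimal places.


Coupon per period c = face * coupon_rate / m = 3.700000
Periods per year m = 1; per-period yield y/m = 0.088000
Number of cashflows N = 5
Cashflows (t years, CF_t, discount factor 1/(1+y/m)^(m*t), PV):
  t = 1.0000: CF_t = 3.700000, DF = 0.919118, PV = 3.400735
  t = 2.0000: CF_t = 3.700000, DF = 0.844777, PV = 3.125676
  t = 3.0000: CF_t = 3.700000, DF = 0.776450, PV = 2.872864
  t = 4.0000: CF_t = 3.700000, DF = 0.713649, PV = 2.640500
  t = 5.0000: CF_t = 103.700000, DF = 0.655927, PV = 68.019632
Price P = sum_t PV_t = 80.059407
Macaulay numerator sum_t t * PV_t:
  t * PV_t at t = 1.0000: 3.400735
  t * PV_t at t = 2.0000: 6.251352
  t * PV_t at t = 3.0000: 8.618591
  t * PV_t at t = 4.0000: 10.561999
  t * PV_t at t = 5.0000: 340.098161
Macaulay duration D = (sum_t t * PV_t) / P = 368.930839 / 80.059407 = 4.608213

Answer: Macaulay duration = 4.6082 years


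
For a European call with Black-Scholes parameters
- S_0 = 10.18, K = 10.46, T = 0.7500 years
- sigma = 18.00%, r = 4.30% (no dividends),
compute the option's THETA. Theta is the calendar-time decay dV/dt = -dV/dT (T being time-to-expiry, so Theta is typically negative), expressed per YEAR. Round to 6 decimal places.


d1 = 0.1107649858; d2 = -0.0451195868
phi(d1) = 0.3965024835; exp(-qT) = 1.0000000000; exp(-rT) = 0.9682644857
Theta = -S*exp(-qT)*phi(d1)*sigma/(2*sqrt(T)) - r*K*exp(-rT)*N(d2) + q*S*exp(-qT)*N(d1)
N(d1) = 0.5440986441; N(d2) = 0.4820059946; sqrt(T) = 0.8660254038
Term 1 = -10.1800 * 1.0000000000 * 0.3965024835 * 0.1800 / (2 * 0.8660254038) = -0.4194745025
Term 2 = -0.0430 * 10.4600 * 0.9682644857 * 0.4820059946 = -0.2099165029
Term 3 = 0 (no dividend yield, q = 0)
Theta = -0.4194745025 + (-0.2099165029) + (0.0000000000) = -0.629391

Answer: Theta = -0.629391


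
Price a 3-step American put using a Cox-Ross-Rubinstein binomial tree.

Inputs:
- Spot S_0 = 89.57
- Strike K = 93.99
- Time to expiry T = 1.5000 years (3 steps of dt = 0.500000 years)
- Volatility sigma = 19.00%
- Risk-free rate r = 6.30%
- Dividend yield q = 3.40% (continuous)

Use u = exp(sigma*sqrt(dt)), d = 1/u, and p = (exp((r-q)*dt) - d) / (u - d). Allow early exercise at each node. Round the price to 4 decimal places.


Answer: Price = V(0,0) = 8.9899

Derivation:
dt = T/N = 0.500000
u = exp(sigma*sqrt(dt)) = 1.143793; d = 1/u = 0.874284
p = (exp((r-q)*dt) - d) / (u - d) = 0.520656
Discount per step: exp(-r*dt) = 0.968991
Stock lattice S(k, i) with i counting down-moves:
  k=0: S(0,0) = 89.5700
  k=1: S(1,0) = 102.4496; S(1,1) = 78.3096
  k=2: S(2,0) = 117.1811; S(2,1) = 89.5700; S(2,2) = 68.4648
  k=3: S(3,0) = 134.0310; S(3,1) = 102.4496; S(3,2) = 78.3096; S(3,3) = 59.8577
Terminal payoffs V(N, i) = max(K - S_T, 0):
  V(3,0) = 0.000000; V(3,1) = 0.000000; V(3,2) = 15.680404; V(3,3) = 34.132330
Backward induction: V(k, i) = exp(-r*dt) * [p * V(k+1, i) + (1-p) * V(k+1, i+1)]; then take max(V_cont, immediate exercise) for American.
  V(2,0) = exp(-r*dt) * [p*0.000000 + (1-p)*0.000000] = 0.000000; exercise = 0.000000; V(2,0) = max -> 0.000000
  V(2,1) = exp(-r*dt) * [p*0.000000 + (1-p)*15.680404] = 7.283231; exercise = 4.420000; V(2,1) = max -> 7.283231
  V(2,2) = exp(-r*dt) * [p*15.680404 + (1-p)*34.132330] = 23.764716; exercise = 25.525192; V(2,2) = max -> 25.525192
  V(1,0) = exp(-r*dt) * [p*0.000000 + (1-p)*7.283231] = 3.382913; exercise = 0.000000; V(1,0) = max -> 3.382913
  V(1,1) = exp(-r*dt) * [p*7.283231 + (1-p)*25.525192] = 15.530407; exercise = 15.680404; V(1,1) = max -> 15.680404
  V(0,0) = exp(-r*dt) * [p*3.382913 + (1-p)*15.680404] = 8.989948; exercise = 4.420000; V(0,0) = max -> 8.989948


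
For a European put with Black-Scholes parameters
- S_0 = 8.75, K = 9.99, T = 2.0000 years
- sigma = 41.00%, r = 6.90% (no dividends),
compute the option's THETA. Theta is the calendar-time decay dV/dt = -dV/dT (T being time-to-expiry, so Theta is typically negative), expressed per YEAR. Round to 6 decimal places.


d1 = 0.2993460806; d2 = -0.2804814799
phi(d1) = 0.3814625603; exp(-qT) = 1.0000000000; exp(-rT) = 0.8710986917
Theta = -S*exp(-qT)*phi(d1)*sigma/(2*sqrt(T)) + r*K*exp(-rT)*N(-d2) - q*S*exp(-qT)*N(-d1)
N(-d1) = 0.3823379991; N(-d2) = 0.6104459338; sqrt(T) = 1.4142135624
Term 1 = -8.7500 * 1.0000000000 * 0.3814625603 * 0.4100 / (2 * 1.4142135624) = -0.4838367314
Term 2 = 0.0690 * 9.9900 * 0.8710986917 * 0.6104459338 = 0.3665465580
Term 3 = 0 (no dividend yield, q = 0)
Theta = -0.4838367314 + (0.3665465580) + (0.0000000000) = -0.117290

Answer: Theta = -0.117290


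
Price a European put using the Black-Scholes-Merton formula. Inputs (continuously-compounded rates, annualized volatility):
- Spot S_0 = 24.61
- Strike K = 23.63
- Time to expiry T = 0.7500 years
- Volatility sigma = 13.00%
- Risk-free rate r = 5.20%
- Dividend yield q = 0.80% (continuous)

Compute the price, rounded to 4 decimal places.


Answer: Price = 0.4093

Derivation:
d1 = (ln(S/K) + (r - q + 0.5*sigma^2) * T) / (sigma * sqrt(T)) = 0.71034755
d2 = d1 - sigma * sqrt(T) = 0.59776425
exp(-rT) = 0.96175071; exp(-qT) = 0.99401796
P = K * exp(-rT) * N(-d2) - S_0 * exp(-qT) * N(-d1)
N(-d1) = 0.23874432; N(-d2) = 0.27499862
P = 23.6300 * 0.96175071 * 0.27499862 - 24.6100 * 0.99401796 * 0.23874432 = 0.4093


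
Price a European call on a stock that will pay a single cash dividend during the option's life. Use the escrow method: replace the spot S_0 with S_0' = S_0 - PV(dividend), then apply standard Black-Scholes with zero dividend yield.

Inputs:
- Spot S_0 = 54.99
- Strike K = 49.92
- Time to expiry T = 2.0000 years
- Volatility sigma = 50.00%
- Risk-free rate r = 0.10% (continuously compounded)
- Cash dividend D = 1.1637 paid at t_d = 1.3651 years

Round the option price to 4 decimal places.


PV(D) = D * exp(-r * t_d) = 1.1637 * 0.99863583 = 1.16211252
S_0' = S_0 - PV(D) = 54.9900 - 1.16211252 = 53.82788748
d1 = (ln(S_0'/K) + (r + sigma^2/2)*T) / (sigma*sqrt(T)) = 0.46297104
d2 = d1 - sigma*sqrt(T) = -0.24413574
exp(-rT) = 0.99800200
N(d1) = 0.67830744; N(d2) = 0.40356285
C = S_0' * N(d1) - K * exp(-rT) * N(d2) = 53.82788748 * 0.67830744 - 49.9200 * 0.99800200 * 0.40356285 = 16.4063

Answer: Price = 16.4063


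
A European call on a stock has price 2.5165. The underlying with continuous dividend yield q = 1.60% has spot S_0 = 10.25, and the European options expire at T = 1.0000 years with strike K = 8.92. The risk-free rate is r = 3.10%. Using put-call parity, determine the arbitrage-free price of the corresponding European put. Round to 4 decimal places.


Answer: Put price = 1.0769

Derivation:
Put-call parity: C - P = S_0 * exp(-qT) - K * exp(-rT).
S_0 * exp(-qT) = 10.2500 * 0.98412732 = 10.08730503
K * exp(-rT) = 8.9200 * 0.96947557 = 8.64772211
P = C - S*exp(-qT) + K*exp(-rT)
P = 2.5165 - 10.08730503 + 8.64772211 = 1.0769


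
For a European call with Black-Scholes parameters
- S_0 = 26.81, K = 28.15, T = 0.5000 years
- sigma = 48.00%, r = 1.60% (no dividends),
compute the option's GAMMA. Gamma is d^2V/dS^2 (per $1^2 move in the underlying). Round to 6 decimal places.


d1 = 0.0495787851; d2 = -0.2898324699
phi(d1) = 0.3984522704; exp(-qT) = 1.0000000000; exp(-rT) = 0.9920319148
Gamma = exp(-qT) * phi(d1) / (S * sigma * sqrt(T)) = 1.0000000000 * 0.3984522704 / (26.8100 * 0.4800 * 0.7071067812) = 0.043788

Answer: Gamma = 0.043788


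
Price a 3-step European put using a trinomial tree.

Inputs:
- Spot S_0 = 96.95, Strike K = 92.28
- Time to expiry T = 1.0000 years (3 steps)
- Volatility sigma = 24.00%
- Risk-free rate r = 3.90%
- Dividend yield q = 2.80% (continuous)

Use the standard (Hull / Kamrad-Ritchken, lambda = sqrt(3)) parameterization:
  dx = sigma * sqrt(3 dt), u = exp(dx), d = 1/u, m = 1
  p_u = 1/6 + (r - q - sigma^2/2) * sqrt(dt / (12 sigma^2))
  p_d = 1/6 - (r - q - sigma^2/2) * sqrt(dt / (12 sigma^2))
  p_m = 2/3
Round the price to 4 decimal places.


Answer: Price = V(0,0) = 6.1449

Derivation:
dt = T/N = 0.333333; dx = sigma*sqrt(3*dt) = 0.240000
u = exp(dx) = 1.271249; d = 1/u = 0.786628
p_u = 0.154306, p_m = 0.666667, p_d = 0.179028
Discount per step: exp(-r*dt) = 0.987084
Stock lattice S(k, j) with j the centered position index:
  k=0: S(0,+0) = 96.9500
  k=1: S(1,-1) = 76.2636; S(1,+0) = 96.9500; S(1,+1) = 123.2476
  k=2: S(2,-2) = 59.9910; S(2,-1) = 76.2636; S(2,+0) = 96.9500; S(2,+1) = 123.2476; S(2,+2) = 156.6784
  k=3: S(3,-3) = 47.1906; S(3,-2) = 59.9910; S(3,-1) = 76.2636; S(3,+0) = 96.9500; S(3,+1) = 123.2476; S(3,+2) = 156.6784; S(3,+3) = 199.1773
Terminal payoffs V(N, j) = max(K - S_T, 0):
  V(3,-3) = 45.089369; V(3,-2) = 32.288950; V(3,-1) = 16.016429; V(3,+0) = 0.000000; V(3,+1) = 0.000000; V(3,+2) = 0.000000; V(3,+3) = 0.000000
Backward induction: V(k, j) = exp(-r*dt) * [p_u * V(k+1, j+1) + p_m * V(k+1, j) + p_d * V(k+1, j-1)]
  V(2,-2) = exp(-r*dt) * [p_u*16.016429 + p_m*32.288950 + p_d*45.089369] = 31.655433
  V(2,-1) = exp(-r*dt) * [p_u*0.000000 + p_m*16.016429 + p_d*32.288950] = 16.245666
  V(2,+0) = exp(-r*dt) * [p_u*0.000000 + p_m*0.000000 + p_d*16.016429] = 2.830351
  V(2,+1) = exp(-r*dt) * [p_u*0.000000 + p_m*0.000000 + p_d*0.000000] = 0.000000
  V(2,+2) = exp(-r*dt) * [p_u*0.000000 + p_m*0.000000 + p_d*0.000000] = 0.000000
  V(1,-1) = exp(-r*dt) * [p_u*2.830351 + p_m*16.245666 + p_d*31.655433] = 16.715662
  V(1,+0) = exp(-r*dt) * [p_u*0.000000 + p_m*2.830351 + p_d*16.245666] = 4.733390
  V(1,+1) = exp(-r*dt) * [p_u*0.000000 + p_m*0.000000 + p_d*2.830351] = 0.500167
  V(0,+0) = exp(-r*dt) * [p_u*0.500167 + p_m*4.733390 + p_d*16.715662] = 6.144934


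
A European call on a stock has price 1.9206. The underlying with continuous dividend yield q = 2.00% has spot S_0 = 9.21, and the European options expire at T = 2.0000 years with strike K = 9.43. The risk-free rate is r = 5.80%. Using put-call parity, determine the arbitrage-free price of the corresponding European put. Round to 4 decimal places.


Answer: Put price = 1.4689

Derivation:
Put-call parity: C - P = S_0 * exp(-qT) - K * exp(-rT).
S_0 * exp(-qT) = 9.2100 * 0.96078944 = 8.84887073
K * exp(-rT) = 9.4300 * 0.89047522 = 8.39718136
P = C - S*exp(-qT) + K*exp(-rT)
P = 1.9206 - 8.84887073 + 8.39718136 = 1.4689


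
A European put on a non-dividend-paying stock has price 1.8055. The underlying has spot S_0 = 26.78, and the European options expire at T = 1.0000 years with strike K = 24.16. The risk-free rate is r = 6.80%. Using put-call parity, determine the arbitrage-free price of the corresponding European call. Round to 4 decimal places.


Put-call parity: C - P = S_0 * exp(-qT) - K * exp(-rT).
S_0 * exp(-qT) = 26.7800 * 1.00000000 = 26.78000000
K * exp(-rT) = 24.1600 * 0.93426047 = 22.57173304
C = P + S*exp(-qT) - K*exp(-rT)
C = 1.8055 + 26.78000000 - 22.57173304 = 6.0138

Answer: Call price = 6.0138


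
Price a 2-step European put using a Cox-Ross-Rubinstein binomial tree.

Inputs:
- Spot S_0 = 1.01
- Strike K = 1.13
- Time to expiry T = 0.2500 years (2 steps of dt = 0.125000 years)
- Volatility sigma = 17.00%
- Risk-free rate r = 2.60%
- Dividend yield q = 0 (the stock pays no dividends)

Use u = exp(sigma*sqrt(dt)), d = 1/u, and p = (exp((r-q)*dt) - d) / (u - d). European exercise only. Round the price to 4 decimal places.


dt = T/N = 0.125000
u = exp(sigma*sqrt(dt)) = 1.061947; d = 1/u = 0.941667
p = (exp((r-q)*dt) - d) / (u - d) = 0.512043
Discount per step: exp(-r*dt) = 0.996755
Stock lattice S(k, i) with i counting down-moves:
  k=0: S(0,0) = 1.0100
  k=1: S(1,0) = 1.0726; S(1,1) = 0.9511
  k=2: S(2,0) = 1.1390; S(2,1) = 1.0100; S(2,2) = 0.8956
Terminal payoffs V(N, i) = max(K - S_T, 0):
  V(2,0) = 0.000000; V(2,1) = 0.120000; V(2,2) = 0.234397
Backward induction: V(k, i) = exp(-r*dt) * [p * V(k+1, i) + (1-p) * V(k+1, i+1)].
  V(1,0) = exp(-r*dt) * [p*0.000000 + (1-p)*0.120000] = 0.058365
  V(1,1) = exp(-r*dt) * [p*0.120000 + (1-p)*0.234397] = 0.175250
  V(0,0) = exp(-r*dt) * [p*0.058365 + (1-p)*0.175250] = 0.115026

Answer: Price = V(0,0) = 0.1150


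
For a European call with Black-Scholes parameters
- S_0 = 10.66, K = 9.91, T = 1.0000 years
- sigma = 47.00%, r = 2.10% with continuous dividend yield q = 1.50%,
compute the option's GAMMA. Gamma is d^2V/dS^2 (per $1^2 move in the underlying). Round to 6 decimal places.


d1 = 0.4029873838; d2 = -0.0670126162
phi(d1) = 0.3678286961; exp(-qT) = 0.9851119396; exp(-rT) = 0.9792189646
Gamma = exp(-qT) * phi(d1) / (S * sigma * sqrt(T)) = 0.9851119396 * 0.3678286961 / (10.6600 * 0.4700 * 1.0000000000) = 0.072323

Answer: Gamma = 0.072323


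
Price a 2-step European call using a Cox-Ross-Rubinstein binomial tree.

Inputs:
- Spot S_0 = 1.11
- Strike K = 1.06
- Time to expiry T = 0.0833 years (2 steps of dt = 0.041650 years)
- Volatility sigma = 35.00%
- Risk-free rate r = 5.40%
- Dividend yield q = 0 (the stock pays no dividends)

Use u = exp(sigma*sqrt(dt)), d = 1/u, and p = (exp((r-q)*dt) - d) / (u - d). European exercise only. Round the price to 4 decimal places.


dt = T/N = 0.041650
u = exp(sigma*sqrt(dt)) = 1.074042; d = 1/u = 0.931062
p = (exp((r-q)*dt) - d) / (u - d) = 0.497898
Discount per step: exp(-r*dt) = 0.997753
Stock lattice S(k, i) with i counting down-moves:
  k=0: S(0,0) = 1.1100
  k=1: S(1,0) = 1.1922; S(1,1) = 1.0335
  k=2: S(2,0) = 1.2805; S(2,1) = 1.1100; S(2,2) = 0.9622
Terminal payoffs V(N, i) = max(S_T - K, 0):
  V(2,0) = 0.220459; V(2,1) = 0.050000; V(2,2) = 0.000000
Backward induction: V(k, i) = exp(-r*dt) * [p * V(k+1, i) + (1-p) * V(k+1, i+1)].
  V(1,0) = exp(-r*dt) * [p*0.220459 + (1-p)*0.050000] = 0.134568
  V(1,1) = exp(-r*dt) * [p*0.050000 + (1-p)*0.000000] = 0.024839
  V(0,0) = exp(-r*dt) * [p*0.134568 + (1-p)*0.024839] = 0.079294

Answer: Price = V(0,0) = 0.0793


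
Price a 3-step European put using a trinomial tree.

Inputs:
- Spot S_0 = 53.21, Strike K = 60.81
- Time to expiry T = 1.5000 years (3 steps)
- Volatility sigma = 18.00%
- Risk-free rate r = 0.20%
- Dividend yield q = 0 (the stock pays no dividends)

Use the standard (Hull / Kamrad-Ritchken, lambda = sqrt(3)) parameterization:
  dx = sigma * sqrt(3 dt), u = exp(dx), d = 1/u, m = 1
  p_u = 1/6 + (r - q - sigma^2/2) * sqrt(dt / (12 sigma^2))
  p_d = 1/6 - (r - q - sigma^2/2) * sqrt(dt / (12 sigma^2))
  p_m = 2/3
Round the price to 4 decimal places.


dt = T/N = 0.500000; dx = sigma*sqrt(3*dt) = 0.220454
u = exp(dx) = 1.246643; d = 1/u = 0.802154
p_u = 0.150564, p_m = 0.666667, p_d = 0.182770
Discount per step: exp(-r*dt) = 0.999000
Stock lattice S(k, j) with j the centered position index:
  k=0: S(0,+0) = 53.2100
  k=1: S(1,-1) = 42.6826; S(1,+0) = 53.2100; S(1,+1) = 66.3339
  k=2: S(2,-2) = 34.2381; S(2,-1) = 42.6826; S(2,+0) = 53.2100; S(2,+1) = 66.3339; S(2,+2) = 82.6946
  k=3: S(3,-3) = 27.4642; S(3,-2) = 34.2381; S(3,-1) = 42.6826; S(3,+0) = 53.2100; S(3,+1) = 66.3339; S(3,+2) = 82.6946; S(3,+3) = 103.0906
Terminal payoffs V(N, j) = max(K - S_T, 0):
  V(3,-3) = 33.345779; V(3,-2) = 26.571930; V(3,-1) = 18.127360; V(3,+0) = 7.600000; V(3,+1) = 0.000000; V(3,+2) = 0.000000; V(3,+3) = 0.000000
Backward induction: V(k, j) = exp(-r*dt) * [p_u * V(k+1, j+1) + p_m * V(k+1, j) + p_d * V(k+1, j-1)]
  V(2,-2) = exp(-r*dt) * [p_u*18.127360 + p_m*26.571930 + p_d*33.345779] = 26.512015
  V(2,-1) = exp(-r*dt) * [p_u*7.600000 + p_m*18.127360 + p_d*26.571930] = 18.067659
  V(2,+0) = exp(-r*dt) * [p_u*0.000000 + p_m*7.600000 + p_d*18.127360] = 8.371425
  V(2,+1) = exp(-r*dt) * [p_u*0.000000 + p_m*0.000000 + p_d*7.600000] = 1.387662
  V(2,+2) = exp(-r*dt) * [p_u*0.000000 + p_m*0.000000 + p_d*0.000000] = 0.000000
  V(1,-1) = exp(-r*dt) * [p_u*8.371425 + p_m*18.067659 + p_d*26.512015] = 18.132991
  V(1,+0) = exp(-r*dt) * [p_u*1.387662 + p_m*8.371425 + p_d*18.067659] = 9.083016
  V(1,+1) = exp(-r*dt) * [p_u*0.000000 + p_m*1.387662 + p_d*8.371425] = 2.452698
  V(0,+0) = exp(-r*dt) * [p_u*2.452698 + p_m*9.083016 + p_d*18.132991] = 9.729060

Answer: Price = V(0,0) = 9.7291


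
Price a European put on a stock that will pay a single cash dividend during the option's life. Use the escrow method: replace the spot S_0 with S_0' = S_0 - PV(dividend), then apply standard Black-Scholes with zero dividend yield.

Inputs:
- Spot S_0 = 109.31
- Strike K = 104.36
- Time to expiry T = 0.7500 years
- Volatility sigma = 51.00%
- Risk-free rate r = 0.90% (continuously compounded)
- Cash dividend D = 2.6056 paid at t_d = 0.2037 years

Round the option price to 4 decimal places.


PV(D) = D * exp(-r * t_d) = 2.6056 * 0.99816838 = 2.60082753
S_0' = S_0 - PV(D) = 109.3100 - 2.60082753 = 106.70917247
d1 = (ln(S_0'/K) + (r + sigma^2/2)*T) / (sigma*sqrt(T)) = 0.28652005
d2 = d1 - sigma*sqrt(T) = -0.15515290
exp(-rT) = 0.99327273
N(-d1) = 0.38723992; N(-d2) = 0.56164961
P = K * exp(-rT) * N(-d2) - S_0' * N(-d1) = 104.3600 * 0.99327273 * 0.56164961 - 106.70917247 * 0.38723992 = 16.8974

Answer: Price = 16.8974
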